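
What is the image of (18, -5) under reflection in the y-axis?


Reflection across y-axis: (x, y) -> (-x, y)
(18, -5) -> (-18, -5)

(-18, -5)


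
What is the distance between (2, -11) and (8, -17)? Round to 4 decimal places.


d = sqrt((8-2)^2 + (-17--11)^2) = 8.4853

8.4853


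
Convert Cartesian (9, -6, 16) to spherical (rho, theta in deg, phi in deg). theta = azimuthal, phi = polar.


rho = sqrt(9^2 + (-6)^2 + 16^2) = 19.3132
theta = atan2(-6, 9) = 326.3099 deg
phi = acos(16/19.3132) = 34.0603 deg

rho = 19.3132, theta = 326.3099 deg, phi = 34.0603 deg


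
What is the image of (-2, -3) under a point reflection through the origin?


Reflection through origin: (x, y) -> (-x, -y)
(-2, -3) -> (2, 3)

(2, 3)


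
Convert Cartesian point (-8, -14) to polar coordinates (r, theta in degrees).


r = sqrt((-8)^2 + (-14)^2) = 16.1245
theta = atan2(-14, -8) = 240.2551 degrees

r = 16.1245, theta = 240.2551 degrees


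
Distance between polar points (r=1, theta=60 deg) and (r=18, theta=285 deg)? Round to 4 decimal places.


d = sqrt(r1^2 + r2^2 - 2*r1*r2*cos(t2-t1))
d = sqrt(1^2 + 18^2 - 2*1*18*cos(285-60)) = 18.7205

18.7205


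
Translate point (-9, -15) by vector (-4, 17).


Translation: (x+dx, y+dy) = (-9+-4, -15+17) = (-13, 2)

(-13, 2)


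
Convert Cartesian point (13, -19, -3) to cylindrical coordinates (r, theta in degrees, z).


r = sqrt(13^2 + (-19)^2) = 23.0217
theta = atan2(-19, 13) = 304.3803 deg
z = -3

r = 23.0217, theta = 304.3803 deg, z = -3


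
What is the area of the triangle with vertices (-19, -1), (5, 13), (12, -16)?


Area = |x1(y2-y3) + x2(y3-y1) + x3(y1-y2)| / 2
= |-19*(13--16) + 5*(-16--1) + 12*(-1-13)| / 2
= 397

397


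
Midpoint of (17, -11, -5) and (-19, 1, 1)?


Midpoint = ((17+-19)/2, (-11+1)/2, (-5+1)/2) = (-1, -5, -2)

(-1, -5, -2)


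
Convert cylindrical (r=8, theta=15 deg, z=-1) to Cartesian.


x = 8 * cos(15) = 7.7274
y = 8 * sin(15) = 2.0706
z = -1

(7.7274, 2.0706, -1)


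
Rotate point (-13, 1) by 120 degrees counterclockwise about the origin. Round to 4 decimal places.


x' = -13*cos(120) - 1*sin(120) = 5.634
y' = -13*sin(120) + 1*cos(120) = -11.7583

(5.634, -11.7583)


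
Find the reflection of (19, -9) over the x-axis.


Reflection across x-axis: (x, y) -> (x, -y)
(19, -9) -> (19, 9)

(19, 9)


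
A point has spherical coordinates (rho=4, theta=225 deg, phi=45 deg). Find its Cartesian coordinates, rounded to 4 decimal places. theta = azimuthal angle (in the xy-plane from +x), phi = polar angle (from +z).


x = 4 * sin(45) * cos(225) = -2
y = 4 * sin(45) * sin(225) = -2
z = 4 * cos(45) = 2.8284

(-2, -2, 2.8284)


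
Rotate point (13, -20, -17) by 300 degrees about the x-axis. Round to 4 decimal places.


x' = 13
y' = -20*cos(300) - -17*sin(300) = -24.7224
z' = -20*sin(300) + -17*cos(300) = 8.8205

(13, -24.7224, 8.8205)


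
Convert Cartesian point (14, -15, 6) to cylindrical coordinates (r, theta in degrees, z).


r = sqrt(14^2 + (-15)^2) = 20.5183
theta = atan2(-15, 14) = 313.0251 deg
z = 6

r = 20.5183, theta = 313.0251 deg, z = 6


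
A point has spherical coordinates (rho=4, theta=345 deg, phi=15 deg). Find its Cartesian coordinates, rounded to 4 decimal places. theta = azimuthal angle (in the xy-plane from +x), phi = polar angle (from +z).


x = 4 * sin(15) * cos(345) = 1
y = 4 * sin(15) * sin(345) = -0.2679
z = 4 * cos(15) = 3.8637

(1, -0.2679, 3.8637)


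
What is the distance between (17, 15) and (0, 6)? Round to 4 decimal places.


d = sqrt((0-17)^2 + (6-15)^2) = 19.2354

19.2354


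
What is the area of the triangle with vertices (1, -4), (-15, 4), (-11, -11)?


Area = |x1(y2-y3) + x2(y3-y1) + x3(y1-y2)| / 2
= |1*(4--11) + -15*(-11--4) + -11*(-4-4)| / 2
= 104

104


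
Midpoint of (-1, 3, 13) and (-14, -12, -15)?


Midpoint = ((-1+-14)/2, (3+-12)/2, (13+-15)/2) = (-7.5, -4.5, -1)

(-7.5, -4.5, -1)


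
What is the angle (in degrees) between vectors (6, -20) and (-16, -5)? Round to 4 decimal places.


dot = 6*-16 + -20*-5 = 4
|u| = 20.8806, |v| = 16.7631
cos(angle) = 0.0114
angle = 89.3452 degrees

89.3452 degrees


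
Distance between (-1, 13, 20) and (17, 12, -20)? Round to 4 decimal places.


d = sqrt((17--1)^2 + (12-13)^2 + (-20-20)^2) = 43.8748

43.8748


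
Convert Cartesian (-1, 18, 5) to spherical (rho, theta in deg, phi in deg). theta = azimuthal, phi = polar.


rho = sqrt((-1)^2 + 18^2 + 5^2) = 18.7083
theta = atan2(18, -1) = 93.1798 deg
phi = acos(5/18.7083) = 74.4986 deg

rho = 18.7083, theta = 93.1798 deg, phi = 74.4986 deg


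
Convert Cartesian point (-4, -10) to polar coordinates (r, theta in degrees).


r = sqrt((-4)^2 + (-10)^2) = 10.7703
theta = atan2(-10, -4) = 248.1986 degrees

r = 10.7703, theta = 248.1986 degrees


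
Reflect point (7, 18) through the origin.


Reflection through origin: (x, y) -> (-x, -y)
(7, 18) -> (-7, -18)

(-7, -18)


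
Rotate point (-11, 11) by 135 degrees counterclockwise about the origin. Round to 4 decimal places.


x' = -11*cos(135) - 11*sin(135) = 0
y' = -11*sin(135) + 11*cos(135) = -15.5563

(0, -15.5563)


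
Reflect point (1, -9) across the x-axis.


Reflection across x-axis: (x, y) -> (x, -y)
(1, -9) -> (1, 9)

(1, 9)


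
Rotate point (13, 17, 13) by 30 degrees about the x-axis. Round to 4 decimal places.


x' = 13
y' = 17*cos(30) - 13*sin(30) = 8.2224
z' = 17*sin(30) + 13*cos(30) = 19.7583

(13, 8.2224, 19.7583)


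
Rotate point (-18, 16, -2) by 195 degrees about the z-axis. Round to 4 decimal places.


x' = -18*cos(195) - 16*sin(195) = 21.5278
y' = -18*sin(195) + 16*cos(195) = -10.7961
z' = -2

(21.5278, -10.7961, -2)


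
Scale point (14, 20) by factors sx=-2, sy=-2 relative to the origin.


Scaling: (x*sx, y*sy) = (14*-2, 20*-2) = (-28, -40)

(-28, -40)


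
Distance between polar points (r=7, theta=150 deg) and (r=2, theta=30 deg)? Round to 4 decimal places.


d = sqrt(r1^2 + r2^2 - 2*r1*r2*cos(t2-t1))
d = sqrt(7^2 + 2^2 - 2*7*2*cos(30-150)) = 8.1854

8.1854


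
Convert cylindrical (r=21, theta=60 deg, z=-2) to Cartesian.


x = 21 * cos(60) = 10.5
y = 21 * sin(60) = 18.1865
z = -2

(10.5, 18.1865, -2)


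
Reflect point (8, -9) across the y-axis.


Reflection across y-axis: (x, y) -> (-x, y)
(8, -9) -> (-8, -9)

(-8, -9)


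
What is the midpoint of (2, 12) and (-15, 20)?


Midpoint = ((2+-15)/2, (12+20)/2) = (-6.5, 16)

(-6.5, 16)


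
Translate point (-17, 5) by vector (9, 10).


Translation: (x+dx, y+dy) = (-17+9, 5+10) = (-8, 15)

(-8, 15)


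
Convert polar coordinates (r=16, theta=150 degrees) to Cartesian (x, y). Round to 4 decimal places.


x = 16 * cos(150) = -13.8564
y = 16 * sin(150) = 8

(-13.8564, 8)


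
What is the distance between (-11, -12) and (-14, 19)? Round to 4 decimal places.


d = sqrt((-14--11)^2 + (19--12)^2) = 31.1448

31.1448


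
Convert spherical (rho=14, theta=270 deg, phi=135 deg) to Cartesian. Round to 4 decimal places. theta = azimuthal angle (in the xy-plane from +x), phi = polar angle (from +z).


x = 14 * sin(135) * cos(270) = 0
y = 14 * sin(135) * sin(270) = -9.8995
z = 14 * cos(135) = -9.8995

(0, -9.8995, -9.8995)


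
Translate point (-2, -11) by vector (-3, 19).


Translation: (x+dx, y+dy) = (-2+-3, -11+19) = (-5, 8)

(-5, 8)


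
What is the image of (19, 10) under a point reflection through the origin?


Reflection through origin: (x, y) -> (-x, -y)
(19, 10) -> (-19, -10)

(-19, -10)


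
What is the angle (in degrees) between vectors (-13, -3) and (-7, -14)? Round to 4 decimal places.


dot = -13*-7 + -3*-14 = 133
|u| = 13.3417, |v| = 15.6525
cos(angle) = 0.6369
angle = 50.4403 degrees

50.4403 degrees


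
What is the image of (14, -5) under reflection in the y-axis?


Reflection across y-axis: (x, y) -> (-x, y)
(14, -5) -> (-14, -5)

(-14, -5)


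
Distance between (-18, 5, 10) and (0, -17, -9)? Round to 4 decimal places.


d = sqrt((0--18)^2 + (-17-5)^2 + (-9-10)^2) = 34.1906

34.1906


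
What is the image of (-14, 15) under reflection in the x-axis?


Reflection across x-axis: (x, y) -> (x, -y)
(-14, 15) -> (-14, -15)

(-14, -15)


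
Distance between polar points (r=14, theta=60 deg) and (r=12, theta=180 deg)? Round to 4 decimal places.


d = sqrt(r1^2 + r2^2 - 2*r1*r2*cos(t2-t1))
d = sqrt(14^2 + 12^2 - 2*14*12*cos(180-60)) = 22.5389

22.5389


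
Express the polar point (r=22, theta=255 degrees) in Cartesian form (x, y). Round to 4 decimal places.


x = 22 * cos(255) = -5.694
y = 22 * sin(255) = -21.2504

(-5.694, -21.2504)


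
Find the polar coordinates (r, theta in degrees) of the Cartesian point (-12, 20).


r = sqrt((-12)^2 + 20^2) = 23.3238
theta = atan2(20, -12) = 120.9638 degrees

r = 23.3238, theta = 120.9638 degrees


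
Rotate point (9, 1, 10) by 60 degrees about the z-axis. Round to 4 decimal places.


x' = 9*cos(60) - 1*sin(60) = 3.634
y' = 9*sin(60) + 1*cos(60) = 8.2942
z' = 10

(3.634, 8.2942, 10)


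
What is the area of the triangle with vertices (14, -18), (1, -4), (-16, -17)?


Area = |x1(y2-y3) + x2(y3-y1) + x3(y1-y2)| / 2
= |14*(-4--17) + 1*(-17--18) + -16*(-18--4)| / 2
= 203.5

203.5


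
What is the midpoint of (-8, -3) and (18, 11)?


Midpoint = ((-8+18)/2, (-3+11)/2) = (5, 4)

(5, 4)


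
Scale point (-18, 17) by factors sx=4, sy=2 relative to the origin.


Scaling: (x*sx, y*sy) = (-18*4, 17*2) = (-72, 34)

(-72, 34)


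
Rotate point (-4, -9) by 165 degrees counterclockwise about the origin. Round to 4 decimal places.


x' = -4*cos(165) - -9*sin(165) = 6.1931
y' = -4*sin(165) + -9*cos(165) = 7.6581

(6.1931, 7.6581)


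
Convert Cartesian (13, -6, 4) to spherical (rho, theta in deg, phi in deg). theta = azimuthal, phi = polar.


rho = sqrt(13^2 + (-6)^2 + 4^2) = 14.8661
theta = atan2(-6, 13) = 335.2249 deg
phi = acos(4/14.8661) = 74.3911 deg

rho = 14.8661, theta = 335.2249 deg, phi = 74.3911 deg


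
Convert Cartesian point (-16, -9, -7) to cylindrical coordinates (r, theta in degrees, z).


r = sqrt((-16)^2 + (-9)^2) = 18.3576
theta = atan2(-9, -16) = 209.3578 deg
z = -7

r = 18.3576, theta = 209.3578 deg, z = -7


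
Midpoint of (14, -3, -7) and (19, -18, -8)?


Midpoint = ((14+19)/2, (-3+-18)/2, (-7+-8)/2) = (16.5, -10.5, -7.5)

(16.5, -10.5, -7.5)


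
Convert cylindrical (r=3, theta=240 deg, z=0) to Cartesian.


x = 3 * cos(240) = -1.5
y = 3 * sin(240) = -2.5981
z = 0

(-1.5, -2.5981, 0)


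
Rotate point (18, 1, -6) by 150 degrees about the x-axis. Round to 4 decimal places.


x' = 18
y' = 1*cos(150) - -6*sin(150) = 2.134
z' = 1*sin(150) + -6*cos(150) = 5.6962

(18, 2.134, 5.6962)


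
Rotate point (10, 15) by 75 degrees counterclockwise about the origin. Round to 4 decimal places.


x' = 10*cos(75) - 15*sin(75) = -11.9007
y' = 10*sin(75) + 15*cos(75) = 13.5415

(-11.9007, 13.5415)


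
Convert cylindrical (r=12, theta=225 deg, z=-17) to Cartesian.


x = 12 * cos(225) = -8.4853
y = 12 * sin(225) = -8.4853
z = -17

(-8.4853, -8.4853, -17)


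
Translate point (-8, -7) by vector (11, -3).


Translation: (x+dx, y+dy) = (-8+11, -7+-3) = (3, -10)

(3, -10)


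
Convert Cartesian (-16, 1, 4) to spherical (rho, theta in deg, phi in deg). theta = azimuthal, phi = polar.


rho = sqrt((-16)^2 + 1^2 + 4^2) = 16.5227
theta = atan2(1, -16) = 176.4237 deg
phi = acos(4/16.5227) = 75.99 deg

rho = 16.5227, theta = 176.4237 deg, phi = 75.99 deg


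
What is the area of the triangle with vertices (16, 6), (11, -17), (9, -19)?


Area = |x1(y2-y3) + x2(y3-y1) + x3(y1-y2)| / 2
= |16*(-17--19) + 11*(-19-6) + 9*(6--17)| / 2
= 18

18


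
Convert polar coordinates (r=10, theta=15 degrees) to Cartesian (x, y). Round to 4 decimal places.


x = 10 * cos(15) = 9.6593
y = 10 * sin(15) = 2.5882

(9.6593, 2.5882)


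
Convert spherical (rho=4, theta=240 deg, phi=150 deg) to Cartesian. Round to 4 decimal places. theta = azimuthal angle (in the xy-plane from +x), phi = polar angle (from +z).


x = 4 * sin(150) * cos(240) = -1
y = 4 * sin(150) * sin(240) = -1.7321
z = 4 * cos(150) = -3.4641

(-1, -1.7321, -3.4641)


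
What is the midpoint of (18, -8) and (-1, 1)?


Midpoint = ((18+-1)/2, (-8+1)/2) = (8.5, -3.5)

(8.5, -3.5)


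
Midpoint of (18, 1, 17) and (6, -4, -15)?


Midpoint = ((18+6)/2, (1+-4)/2, (17+-15)/2) = (12, -1.5, 1)

(12, -1.5, 1)


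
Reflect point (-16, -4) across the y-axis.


Reflection across y-axis: (x, y) -> (-x, y)
(-16, -4) -> (16, -4)

(16, -4)


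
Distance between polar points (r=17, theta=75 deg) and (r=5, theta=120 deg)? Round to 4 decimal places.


d = sqrt(r1^2 + r2^2 - 2*r1*r2*cos(t2-t1))
d = sqrt(17^2 + 5^2 - 2*17*5*cos(120-75)) = 13.9209

13.9209


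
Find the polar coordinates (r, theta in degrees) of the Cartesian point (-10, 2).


r = sqrt((-10)^2 + 2^2) = 10.198
theta = atan2(2, -10) = 168.6901 degrees

r = 10.198, theta = 168.6901 degrees


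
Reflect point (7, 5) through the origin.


Reflection through origin: (x, y) -> (-x, -y)
(7, 5) -> (-7, -5)

(-7, -5)


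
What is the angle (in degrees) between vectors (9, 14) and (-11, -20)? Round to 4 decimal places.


dot = 9*-11 + 14*-20 = -379
|u| = 16.6433, |v| = 22.8254
cos(angle) = -0.9977
angle = 176.0756 degrees

176.0756 degrees


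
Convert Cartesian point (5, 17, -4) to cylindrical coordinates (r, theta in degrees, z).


r = sqrt(5^2 + 17^2) = 17.72
theta = atan2(17, 5) = 73.6105 deg
z = -4

r = 17.72, theta = 73.6105 deg, z = -4


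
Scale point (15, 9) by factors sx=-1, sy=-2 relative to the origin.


Scaling: (x*sx, y*sy) = (15*-1, 9*-2) = (-15, -18)

(-15, -18)


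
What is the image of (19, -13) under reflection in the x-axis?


Reflection across x-axis: (x, y) -> (x, -y)
(19, -13) -> (19, 13)

(19, 13)


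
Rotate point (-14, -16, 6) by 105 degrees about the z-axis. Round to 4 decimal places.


x' = -14*cos(105) - -16*sin(105) = 19.0783
y' = -14*sin(105) + -16*cos(105) = -9.3819
z' = 6

(19.0783, -9.3819, 6)


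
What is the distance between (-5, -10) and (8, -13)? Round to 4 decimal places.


d = sqrt((8--5)^2 + (-13--10)^2) = 13.3417

13.3417


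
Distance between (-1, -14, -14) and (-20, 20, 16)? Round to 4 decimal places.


d = sqrt((-20--1)^2 + (20--14)^2 + (16--14)^2) = 49.163

49.163


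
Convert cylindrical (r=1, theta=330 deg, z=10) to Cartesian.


x = 1 * cos(330) = 0.866
y = 1 * sin(330) = -0.5
z = 10

(0.866, -0.5, 10)


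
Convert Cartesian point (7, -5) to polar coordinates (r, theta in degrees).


r = sqrt(7^2 + (-5)^2) = 8.6023
theta = atan2(-5, 7) = 324.4623 degrees

r = 8.6023, theta = 324.4623 degrees


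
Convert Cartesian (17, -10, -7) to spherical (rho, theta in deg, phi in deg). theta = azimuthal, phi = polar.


rho = sqrt(17^2 + (-10)^2 + (-7)^2) = 20.9284
theta = atan2(-10, 17) = 329.5345 deg
phi = acos(-7/20.9284) = 109.5405 deg

rho = 20.9284, theta = 329.5345 deg, phi = 109.5405 deg


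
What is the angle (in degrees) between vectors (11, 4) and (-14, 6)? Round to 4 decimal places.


dot = 11*-14 + 4*6 = -130
|u| = 11.7047, |v| = 15.2315
cos(angle) = -0.7292
angle = 136.8183 degrees

136.8183 degrees


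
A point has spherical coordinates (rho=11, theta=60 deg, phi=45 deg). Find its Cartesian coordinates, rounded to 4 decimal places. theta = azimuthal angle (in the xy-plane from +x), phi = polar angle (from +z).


x = 11 * sin(45) * cos(60) = 3.8891
y = 11 * sin(45) * sin(60) = 6.7361
z = 11 * cos(45) = 7.7782

(3.8891, 6.7361, 7.7782)


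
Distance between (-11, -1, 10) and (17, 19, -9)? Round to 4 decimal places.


d = sqrt((17--11)^2 + (19--1)^2 + (-9-10)^2) = 39.3065

39.3065


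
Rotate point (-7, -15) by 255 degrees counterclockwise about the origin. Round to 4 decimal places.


x' = -7*cos(255) - -15*sin(255) = -12.6772
y' = -7*sin(255) + -15*cos(255) = 10.6438

(-12.6772, 10.6438)


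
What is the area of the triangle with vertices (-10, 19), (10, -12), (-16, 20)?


Area = |x1(y2-y3) + x2(y3-y1) + x3(y1-y2)| / 2
= |-10*(-12-20) + 10*(20-19) + -16*(19--12)| / 2
= 83

83


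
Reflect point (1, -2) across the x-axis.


Reflection across x-axis: (x, y) -> (x, -y)
(1, -2) -> (1, 2)

(1, 2)


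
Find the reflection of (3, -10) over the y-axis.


Reflection across y-axis: (x, y) -> (-x, y)
(3, -10) -> (-3, -10)

(-3, -10)


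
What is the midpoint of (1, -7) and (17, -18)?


Midpoint = ((1+17)/2, (-7+-18)/2) = (9, -12.5)

(9, -12.5)


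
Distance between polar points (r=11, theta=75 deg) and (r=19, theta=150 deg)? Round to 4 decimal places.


d = sqrt(r1^2 + r2^2 - 2*r1*r2*cos(t2-t1))
d = sqrt(11^2 + 19^2 - 2*11*19*cos(150-75)) = 19.3343

19.3343


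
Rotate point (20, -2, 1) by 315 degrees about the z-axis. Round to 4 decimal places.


x' = 20*cos(315) - -2*sin(315) = 12.7279
y' = 20*sin(315) + -2*cos(315) = -15.5563
z' = 1

(12.7279, -15.5563, 1)


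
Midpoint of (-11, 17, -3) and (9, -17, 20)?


Midpoint = ((-11+9)/2, (17+-17)/2, (-3+20)/2) = (-1, 0, 8.5)

(-1, 0, 8.5)


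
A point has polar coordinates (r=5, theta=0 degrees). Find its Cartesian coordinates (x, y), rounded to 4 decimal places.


x = 5 * cos(0) = 5
y = 5 * sin(0) = 0

(5, 0)


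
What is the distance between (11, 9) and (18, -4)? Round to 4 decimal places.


d = sqrt((18-11)^2 + (-4-9)^2) = 14.7648

14.7648


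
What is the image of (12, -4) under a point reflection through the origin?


Reflection through origin: (x, y) -> (-x, -y)
(12, -4) -> (-12, 4)

(-12, 4)


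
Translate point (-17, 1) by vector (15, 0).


Translation: (x+dx, y+dy) = (-17+15, 1+0) = (-2, 1)

(-2, 1)


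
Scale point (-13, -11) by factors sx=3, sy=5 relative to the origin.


Scaling: (x*sx, y*sy) = (-13*3, -11*5) = (-39, -55)

(-39, -55)


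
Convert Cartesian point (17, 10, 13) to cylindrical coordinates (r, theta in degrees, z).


r = sqrt(17^2 + 10^2) = 19.7231
theta = atan2(10, 17) = 30.4655 deg
z = 13

r = 19.7231, theta = 30.4655 deg, z = 13


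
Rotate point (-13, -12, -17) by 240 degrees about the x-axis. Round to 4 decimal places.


x' = -13
y' = -12*cos(240) - -17*sin(240) = -8.7224
z' = -12*sin(240) + -17*cos(240) = 18.8923

(-13, -8.7224, 18.8923)


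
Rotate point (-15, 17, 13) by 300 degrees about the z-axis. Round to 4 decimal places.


x' = -15*cos(300) - 17*sin(300) = 7.2224
y' = -15*sin(300) + 17*cos(300) = 21.4904
z' = 13

(7.2224, 21.4904, 13)


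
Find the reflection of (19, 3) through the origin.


Reflection through origin: (x, y) -> (-x, -y)
(19, 3) -> (-19, -3)

(-19, -3)


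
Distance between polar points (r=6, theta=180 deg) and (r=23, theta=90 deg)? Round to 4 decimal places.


d = sqrt(r1^2 + r2^2 - 2*r1*r2*cos(t2-t1))
d = sqrt(6^2 + 23^2 - 2*6*23*cos(90-180)) = 23.7697

23.7697


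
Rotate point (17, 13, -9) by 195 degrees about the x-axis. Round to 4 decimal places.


x' = 17
y' = 13*cos(195) - -9*sin(195) = -14.8864
z' = 13*sin(195) + -9*cos(195) = 5.3287

(17, -14.8864, 5.3287)


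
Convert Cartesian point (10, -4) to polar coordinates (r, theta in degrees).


r = sqrt(10^2 + (-4)^2) = 10.7703
theta = atan2(-4, 10) = 338.1986 degrees

r = 10.7703, theta = 338.1986 degrees


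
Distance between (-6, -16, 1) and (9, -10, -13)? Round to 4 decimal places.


d = sqrt((9--6)^2 + (-10--16)^2 + (-13-1)^2) = 21.3776

21.3776


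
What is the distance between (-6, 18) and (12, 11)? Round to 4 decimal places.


d = sqrt((12--6)^2 + (11-18)^2) = 19.3132

19.3132


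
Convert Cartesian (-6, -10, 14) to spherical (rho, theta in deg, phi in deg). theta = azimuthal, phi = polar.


rho = sqrt((-6)^2 + (-10)^2 + 14^2) = 18.2209
theta = atan2(-10, -6) = 239.0362 deg
phi = acos(14/18.2209) = 39.7941 deg

rho = 18.2209, theta = 239.0362 deg, phi = 39.7941 deg


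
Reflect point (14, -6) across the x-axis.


Reflection across x-axis: (x, y) -> (x, -y)
(14, -6) -> (14, 6)

(14, 6)


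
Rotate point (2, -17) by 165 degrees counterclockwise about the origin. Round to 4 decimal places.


x' = 2*cos(165) - -17*sin(165) = 2.4681
y' = 2*sin(165) + -17*cos(165) = 16.9384

(2.4681, 16.9384)


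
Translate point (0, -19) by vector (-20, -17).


Translation: (x+dx, y+dy) = (0+-20, -19+-17) = (-20, -36)

(-20, -36)


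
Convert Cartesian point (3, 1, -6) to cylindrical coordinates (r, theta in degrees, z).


r = sqrt(3^2 + 1^2) = 3.1623
theta = atan2(1, 3) = 18.4349 deg
z = -6

r = 3.1623, theta = 18.4349 deg, z = -6


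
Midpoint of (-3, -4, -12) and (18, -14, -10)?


Midpoint = ((-3+18)/2, (-4+-14)/2, (-12+-10)/2) = (7.5, -9, -11)

(7.5, -9, -11)


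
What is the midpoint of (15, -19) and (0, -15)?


Midpoint = ((15+0)/2, (-19+-15)/2) = (7.5, -17)

(7.5, -17)


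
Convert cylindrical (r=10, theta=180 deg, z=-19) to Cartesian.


x = 10 * cos(180) = -10
y = 10 * sin(180) = 0
z = -19

(-10, 0, -19)


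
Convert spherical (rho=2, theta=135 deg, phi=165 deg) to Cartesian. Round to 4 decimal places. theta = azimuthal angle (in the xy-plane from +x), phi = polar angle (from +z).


x = 2 * sin(165) * cos(135) = -0.366
y = 2 * sin(165) * sin(135) = 0.366
z = 2 * cos(165) = -1.9319

(-0.366, 0.366, -1.9319)


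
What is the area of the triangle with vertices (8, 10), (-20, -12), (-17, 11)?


Area = |x1(y2-y3) + x2(y3-y1) + x3(y1-y2)| / 2
= |8*(-12-11) + -20*(11-10) + -17*(10--12)| / 2
= 289

289


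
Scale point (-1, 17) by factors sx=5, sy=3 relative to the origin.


Scaling: (x*sx, y*sy) = (-1*5, 17*3) = (-5, 51)

(-5, 51)


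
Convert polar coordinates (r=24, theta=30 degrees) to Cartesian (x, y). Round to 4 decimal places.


x = 24 * cos(30) = 20.7846
y = 24 * sin(30) = 12

(20.7846, 12)


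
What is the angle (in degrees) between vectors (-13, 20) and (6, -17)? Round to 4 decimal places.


dot = -13*6 + 20*-17 = -418
|u| = 23.8537, |v| = 18.0278
cos(angle) = -0.972
angle = 166.4162 degrees

166.4162 degrees


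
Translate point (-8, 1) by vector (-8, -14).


Translation: (x+dx, y+dy) = (-8+-8, 1+-14) = (-16, -13)

(-16, -13)


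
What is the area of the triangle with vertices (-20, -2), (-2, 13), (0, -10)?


Area = |x1(y2-y3) + x2(y3-y1) + x3(y1-y2)| / 2
= |-20*(13--10) + -2*(-10--2) + 0*(-2-13)| / 2
= 222

222


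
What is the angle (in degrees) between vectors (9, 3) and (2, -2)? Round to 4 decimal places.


dot = 9*2 + 3*-2 = 12
|u| = 9.4868, |v| = 2.8284
cos(angle) = 0.4472
angle = 63.4349 degrees

63.4349 degrees


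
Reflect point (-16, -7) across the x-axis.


Reflection across x-axis: (x, y) -> (x, -y)
(-16, -7) -> (-16, 7)

(-16, 7)


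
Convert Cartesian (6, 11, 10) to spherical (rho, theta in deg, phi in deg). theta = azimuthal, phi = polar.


rho = sqrt(6^2 + 11^2 + 10^2) = 16.0312
theta = atan2(11, 6) = 61.3895 deg
phi = acos(10/16.0312) = 51.4071 deg

rho = 16.0312, theta = 61.3895 deg, phi = 51.4071 deg


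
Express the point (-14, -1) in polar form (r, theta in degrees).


r = sqrt((-14)^2 + (-1)^2) = 14.0357
theta = atan2(-1, -14) = 184.0856 degrees

r = 14.0357, theta = 184.0856 degrees


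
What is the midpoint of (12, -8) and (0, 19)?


Midpoint = ((12+0)/2, (-8+19)/2) = (6, 5.5)

(6, 5.5)


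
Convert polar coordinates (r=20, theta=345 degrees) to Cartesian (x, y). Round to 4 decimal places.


x = 20 * cos(345) = 19.3185
y = 20 * sin(345) = -5.1764

(19.3185, -5.1764)


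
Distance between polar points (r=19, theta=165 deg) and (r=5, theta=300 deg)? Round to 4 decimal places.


d = sqrt(r1^2 + r2^2 - 2*r1*r2*cos(t2-t1))
d = sqrt(19^2 + 5^2 - 2*19*5*cos(300-165)) = 22.8112

22.8112


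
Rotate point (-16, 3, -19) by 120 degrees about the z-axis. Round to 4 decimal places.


x' = -16*cos(120) - 3*sin(120) = 5.4019
y' = -16*sin(120) + 3*cos(120) = -15.3564
z' = -19

(5.4019, -15.3564, -19)


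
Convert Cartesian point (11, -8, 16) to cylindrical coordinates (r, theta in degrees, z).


r = sqrt(11^2 + (-8)^2) = 13.6015
theta = atan2(-8, 11) = 323.9726 deg
z = 16

r = 13.6015, theta = 323.9726 deg, z = 16


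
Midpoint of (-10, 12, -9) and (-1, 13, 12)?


Midpoint = ((-10+-1)/2, (12+13)/2, (-9+12)/2) = (-5.5, 12.5, 1.5)

(-5.5, 12.5, 1.5)


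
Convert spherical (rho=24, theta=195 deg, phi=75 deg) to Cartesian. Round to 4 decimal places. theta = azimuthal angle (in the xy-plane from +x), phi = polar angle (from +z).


x = 24 * sin(75) * cos(195) = -22.3923
y = 24 * sin(75) * sin(195) = -6
z = 24 * cos(75) = 6.2117

(-22.3923, -6, 6.2117)


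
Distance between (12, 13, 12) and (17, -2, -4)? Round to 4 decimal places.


d = sqrt((17-12)^2 + (-2-13)^2 + (-4-12)^2) = 22.4944

22.4944


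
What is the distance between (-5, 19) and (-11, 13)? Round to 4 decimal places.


d = sqrt((-11--5)^2 + (13-19)^2) = 8.4853

8.4853


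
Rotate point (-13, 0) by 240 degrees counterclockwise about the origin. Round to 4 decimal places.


x' = -13*cos(240) - 0*sin(240) = 6.5
y' = -13*sin(240) + 0*cos(240) = 11.2583

(6.5, 11.2583)


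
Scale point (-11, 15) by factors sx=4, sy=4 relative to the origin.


Scaling: (x*sx, y*sy) = (-11*4, 15*4) = (-44, 60)

(-44, 60)


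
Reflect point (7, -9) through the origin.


Reflection through origin: (x, y) -> (-x, -y)
(7, -9) -> (-7, 9)

(-7, 9)


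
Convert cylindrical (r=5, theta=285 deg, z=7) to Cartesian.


x = 5 * cos(285) = 1.2941
y = 5 * sin(285) = -4.8296
z = 7

(1.2941, -4.8296, 7)


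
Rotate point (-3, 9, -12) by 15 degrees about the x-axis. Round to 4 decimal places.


x' = -3
y' = 9*cos(15) - -12*sin(15) = 11.7992
z' = 9*sin(15) + -12*cos(15) = -9.2617

(-3, 11.7992, -9.2617)


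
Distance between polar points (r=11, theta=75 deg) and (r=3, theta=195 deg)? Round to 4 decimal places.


d = sqrt(r1^2 + r2^2 - 2*r1*r2*cos(t2-t1))
d = sqrt(11^2 + 3^2 - 2*11*3*cos(195-75)) = 12.7671

12.7671


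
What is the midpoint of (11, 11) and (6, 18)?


Midpoint = ((11+6)/2, (11+18)/2) = (8.5, 14.5)

(8.5, 14.5)


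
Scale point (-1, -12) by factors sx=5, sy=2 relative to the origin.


Scaling: (x*sx, y*sy) = (-1*5, -12*2) = (-5, -24)

(-5, -24)


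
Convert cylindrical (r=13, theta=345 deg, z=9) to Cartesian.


x = 13 * cos(345) = 12.557
y = 13 * sin(345) = -3.3646
z = 9

(12.557, -3.3646, 9)


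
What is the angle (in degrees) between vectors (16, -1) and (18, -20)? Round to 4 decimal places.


dot = 16*18 + -1*-20 = 308
|u| = 16.0312, |v| = 26.9072
cos(angle) = 0.714
angle = 44.4365 degrees

44.4365 degrees


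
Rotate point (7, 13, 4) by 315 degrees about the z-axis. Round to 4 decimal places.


x' = 7*cos(315) - 13*sin(315) = 14.1421
y' = 7*sin(315) + 13*cos(315) = 4.2426
z' = 4

(14.1421, 4.2426, 4)


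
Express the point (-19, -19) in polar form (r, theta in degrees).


r = sqrt((-19)^2 + (-19)^2) = 26.8701
theta = atan2(-19, -19) = 225 degrees

r = 26.8701, theta = 225 degrees


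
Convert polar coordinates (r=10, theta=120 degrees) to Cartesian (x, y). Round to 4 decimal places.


x = 10 * cos(120) = -5
y = 10 * sin(120) = 8.6603

(-5, 8.6603)


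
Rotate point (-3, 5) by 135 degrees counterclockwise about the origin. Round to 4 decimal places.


x' = -3*cos(135) - 5*sin(135) = -1.4142
y' = -3*sin(135) + 5*cos(135) = -5.6569

(-1.4142, -5.6569)


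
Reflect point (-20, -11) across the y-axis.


Reflection across y-axis: (x, y) -> (-x, y)
(-20, -11) -> (20, -11)

(20, -11)


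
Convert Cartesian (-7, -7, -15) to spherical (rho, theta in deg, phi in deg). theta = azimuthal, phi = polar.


rho = sqrt((-7)^2 + (-7)^2 + (-15)^2) = 17.9722
theta = atan2(-7, -7) = 225 deg
phi = acos(-15/17.9722) = 146.5765 deg

rho = 17.9722, theta = 225 deg, phi = 146.5765 deg


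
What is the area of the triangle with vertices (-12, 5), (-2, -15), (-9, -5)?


Area = |x1(y2-y3) + x2(y3-y1) + x3(y1-y2)| / 2
= |-12*(-15--5) + -2*(-5-5) + -9*(5--15)| / 2
= 20

20


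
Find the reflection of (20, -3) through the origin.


Reflection through origin: (x, y) -> (-x, -y)
(20, -3) -> (-20, 3)

(-20, 3)


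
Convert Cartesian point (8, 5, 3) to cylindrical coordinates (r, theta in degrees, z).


r = sqrt(8^2 + 5^2) = 9.434
theta = atan2(5, 8) = 32.0054 deg
z = 3

r = 9.434, theta = 32.0054 deg, z = 3


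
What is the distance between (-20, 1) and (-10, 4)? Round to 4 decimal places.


d = sqrt((-10--20)^2 + (4-1)^2) = 10.4403

10.4403


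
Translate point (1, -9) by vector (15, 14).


Translation: (x+dx, y+dy) = (1+15, -9+14) = (16, 5)

(16, 5)


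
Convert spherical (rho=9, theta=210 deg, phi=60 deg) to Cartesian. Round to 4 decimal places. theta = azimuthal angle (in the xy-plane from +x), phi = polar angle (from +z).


x = 9 * sin(60) * cos(210) = -6.75
y = 9 * sin(60) * sin(210) = -3.8971
z = 9 * cos(60) = 4.5

(-6.75, -3.8971, 4.5)


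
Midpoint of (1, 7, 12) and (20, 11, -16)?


Midpoint = ((1+20)/2, (7+11)/2, (12+-16)/2) = (10.5, 9, -2)

(10.5, 9, -2)


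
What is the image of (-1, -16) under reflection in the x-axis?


Reflection across x-axis: (x, y) -> (x, -y)
(-1, -16) -> (-1, 16)

(-1, 16)


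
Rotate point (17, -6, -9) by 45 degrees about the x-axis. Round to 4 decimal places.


x' = 17
y' = -6*cos(45) - -9*sin(45) = 2.1213
z' = -6*sin(45) + -9*cos(45) = -10.6066

(17, 2.1213, -10.6066)


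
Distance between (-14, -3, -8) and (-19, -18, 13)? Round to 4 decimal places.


d = sqrt((-19--14)^2 + (-18--3)^2 + (13--8)^2) = 26.2869

26.2869


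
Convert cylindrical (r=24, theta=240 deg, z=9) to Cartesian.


x = 24 * cos(240) = -12
y = 24 * sin(240) = -20.7846
z = 9

(-12, -20.7846, 9)


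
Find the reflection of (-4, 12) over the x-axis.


Reflection across x-axis: (x, y) -> (x, -y)
(-4, 12) -> (-4, -12)

(-4, -12)


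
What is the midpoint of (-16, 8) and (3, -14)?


Midpoint = ((-16+3)/2, (8+-14)/2) = (-6.5, -3)

(-6.5, -3)


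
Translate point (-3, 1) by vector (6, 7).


Translation: (x+dx, y+dy) = (-3+6, 1+7) = (3, 8)

(3, 8)


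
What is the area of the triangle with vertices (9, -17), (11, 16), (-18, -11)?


Area = |x1(y2-y3) + x2(y3-y1) + x3(y1-y2)| / 2
= |9*(16--11) + 11*(-11--17) + -18*(-17-16)| / 2
= 451.5

451.5


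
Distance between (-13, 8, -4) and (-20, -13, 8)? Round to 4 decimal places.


d = sqrt((-20--13)^2 + (-13-8)^2 + (8--4)^2) = 25.1794

25.1794


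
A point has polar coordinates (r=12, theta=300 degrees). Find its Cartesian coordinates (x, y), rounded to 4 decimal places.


x = 12 * cos(300) = 6
y = 12 * sin(300) = -10.3923

(6, -10.3923)


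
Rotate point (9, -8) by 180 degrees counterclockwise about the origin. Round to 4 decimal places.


x' = 9*cos(180) - -8*sin(180) = -9
y' = 9*sin(180) + -8*cos(180) = 8

(-9, 8)


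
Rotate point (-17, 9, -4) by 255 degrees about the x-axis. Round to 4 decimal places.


x' = -17
y' = 9*cos(255) - -4*sin(255) = -6.1931
z' = 9*sin(255) + -4*cos(255) = -7.6581

(-17, -6.1931, -7.6581)


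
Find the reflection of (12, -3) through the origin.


Reflection through origin: (x, y) -> (-x, -y)
(12, -3) -> (-12, 3)

(-12, 3)


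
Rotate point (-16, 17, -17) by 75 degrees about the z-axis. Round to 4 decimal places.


x' = -16*cos(75) - 17*sin(75) = -20.5618
y' = -16*sin(75) + 17*cos(75) = -11.0549
z' = -17

(-20.5618, -11.0549, -17)


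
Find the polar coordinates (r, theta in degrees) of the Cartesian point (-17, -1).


r = sqrt((-17)^2 + (-1)^2) = 17.0294
theta = atan2(-1, -17) = 183.3665 degrees

r = 17.0294, theta = 183.3665 degrees


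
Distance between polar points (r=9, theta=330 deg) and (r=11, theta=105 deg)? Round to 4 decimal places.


d = sqrt(r1^2 + r2^2 - 2*r1*r2*cos(t2-t1))
d = sqrt(9^2 + 11^2 - 2*9*11*cos(105-330)) = 18.4934

18.4934


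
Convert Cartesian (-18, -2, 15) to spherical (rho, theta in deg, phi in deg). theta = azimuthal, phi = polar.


rho = sqrt((-18)^2 + (-2)^2 + 15^2) = 23.516
theta = atan2(-2, -18) = 186.3402 deg
phi = acos(15/23.516) = 50.3672 deg

rho = 23.516, theta = 186.3402 deg, phi = 50.3672 deg


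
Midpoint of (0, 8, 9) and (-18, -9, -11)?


Midpoint = ((0+-18)/2, (8+-9)/2, (9+-11)/2) = (-9, -0.5, -1)

(-9, -0.5, -1)


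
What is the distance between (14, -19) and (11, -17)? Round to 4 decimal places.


d = sqrt((11-14)^2 + (-17--19)^2) = 3.6056

3.6056


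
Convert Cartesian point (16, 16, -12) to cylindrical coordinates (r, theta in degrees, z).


r = sqrt(16^2 + 16^2) = 22.6274
theta = atan2(16, 16) = 45 deg
z = -12

r = 22.6274, theta = 45 deg, z = -12


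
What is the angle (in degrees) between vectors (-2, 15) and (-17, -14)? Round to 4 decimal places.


dot = -2*-17 + 15*-14 = -176
|u| = 15.1327, |v| = 22.0227
cos(angle) = -0.5281
angle = 121.8778 degrees

121.8778 degrees


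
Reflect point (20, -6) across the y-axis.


Reflection across y-axis: (x, y) -> (-x, y)
(20, -6) -> (-20, -6)

(-20, -6)


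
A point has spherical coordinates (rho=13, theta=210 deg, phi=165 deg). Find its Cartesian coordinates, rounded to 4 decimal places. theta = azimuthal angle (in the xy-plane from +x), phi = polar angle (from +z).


x = 13 * sin(165) * cos(210) = -2.9139
y = 13 * sin(165) * sin(210) = -1.6823
z = 13 * cos(165) = -12.557

(-2.9139, -1.6823, -12.557)


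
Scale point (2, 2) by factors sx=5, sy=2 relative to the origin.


Scaling: (x*sx, y*sy) = (2*5, 2*2) = (10, 4)

(10, 4)


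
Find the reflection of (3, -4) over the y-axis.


Reflection across y-axis: (x, y) -> (-x, y)
(3, -4) -> (-3, -4)

(-3, -4)


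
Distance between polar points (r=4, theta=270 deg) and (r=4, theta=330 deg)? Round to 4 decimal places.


d = sqrt(r1^2 + r2^2 - 2*r1*r2*cos(t2-t1))
d = sqrt(4^2 + 4^2 - 2*4*4*cos(330-270)) = 4

4


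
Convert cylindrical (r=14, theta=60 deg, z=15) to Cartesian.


x = 14 * cos(60) = 7
y = 14 * sin(60) = 12.1244
z = 15

(7, 12.1244, 15)


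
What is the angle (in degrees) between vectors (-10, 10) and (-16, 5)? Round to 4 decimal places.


dot = -10*-16 + 10*5 = 210
|u| = 14.1421, |v| = 16.7631
cos(angle) = 0.8858
angle = 27.646 degrees

27.646 degrees


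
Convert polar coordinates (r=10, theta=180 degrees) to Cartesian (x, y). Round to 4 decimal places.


x = 10 * cos(180) = -10
y = 10 * sin(180) = 0

(-10, 0)


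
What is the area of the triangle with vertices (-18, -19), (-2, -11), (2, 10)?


Area = |x1(y2-y3) + x2(y3-y1) + x3(y1-y2)| / 2
= |-18*(-11-10) + -2*(10--19) + 2*(-19--11)| / 2
= 152

152


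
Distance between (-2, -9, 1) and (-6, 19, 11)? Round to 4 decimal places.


d = sqrt((-6--2)^2 + (19--9)^2 + (11-1)^2) = 30

30


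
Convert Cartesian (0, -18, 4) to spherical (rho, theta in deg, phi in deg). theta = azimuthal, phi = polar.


rho = sqrt(0^2 + (-18)^2 + 4^2) = 18.4391
theta = atan2(-18, 0) = 270 deg
phi = acos(4/18.4391) = 77.4712 deg

rho = 18.4391, theta = 270 deg, phi = 77.4712 deg


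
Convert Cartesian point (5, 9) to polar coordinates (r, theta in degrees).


r = sqrt(5^2 + 9^2) = 10.2956
theta = atan2(9, 5) = 60.9454 degrees

r = 10.2956, theta = 60.9454 degrees


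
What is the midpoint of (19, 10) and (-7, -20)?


Midpoint = ((19+-7)/2, (10+-20)/2) = (6, -5)

(6, -5)


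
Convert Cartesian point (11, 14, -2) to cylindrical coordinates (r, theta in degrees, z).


r = sqrt(11^2 + 14^2) = 17.8045
theta = atan2(14, 11) = 51.8428 deg
z = -2

r = 17.8045, theta = 51.8428 deg, z = -2


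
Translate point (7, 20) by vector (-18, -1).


Translation: (x+dx, y+dy) = (7+-18, 20+-1) = (-11, 19)

(-11, 19)


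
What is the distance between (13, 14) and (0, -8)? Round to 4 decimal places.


d = sqrt((0-13)^2 + (-8-14)^2) = 25.5539

25.5539


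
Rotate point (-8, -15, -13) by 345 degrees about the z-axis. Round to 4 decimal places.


x' = -8*cos(345) - -15*sin(345) = -11.6097
y' = -8*sin(345) + -15*cos(345) = -12.4183
z' = -13

(-11.6097, -12.4183, -13)


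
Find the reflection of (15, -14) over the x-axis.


Reflection across x-axis: (x, y) -> (x, -y)
(15, -14) -> (15, 14)

(15, 14)


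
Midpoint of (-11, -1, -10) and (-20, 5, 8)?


Midpoint = ((-11+-20)/2, (-1+5)/2, (-10+8)/2) = (-15.5, 2, -1)

(-15.5, 2, -1)


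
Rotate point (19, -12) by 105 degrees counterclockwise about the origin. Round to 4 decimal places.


x' = 19*cos(105) - -12*sin(105) = 6.6735
y' = 19*sin(105) + -12*cos(105) = 21.4584

(6.6735, 21.4584)


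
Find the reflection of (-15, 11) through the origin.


Reflection through origin: (x, y) -> (-x, -y)
(-15, 11) -> (15, -11)

(15, -11)


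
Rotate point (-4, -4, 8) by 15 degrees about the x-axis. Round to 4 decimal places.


x' = -4
y' = -4*cos(15) - 8*sin(15) = -5.9343
z' = -4*sin(15) + 8*cos(15) = 6.6921

(-4, -5.9343, 6.6921)


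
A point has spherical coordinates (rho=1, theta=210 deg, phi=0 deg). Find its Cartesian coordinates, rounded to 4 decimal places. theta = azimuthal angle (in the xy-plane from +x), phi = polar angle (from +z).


x = 1 * sin(0) * cos(210) = 0
y = 1 * sin(0) * sin(210) = 0
z = 1 * cos(0) = 1

(0, 0, 1)


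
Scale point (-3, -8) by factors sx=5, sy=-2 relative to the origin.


Scaling: (x*sx, y*sy) = (-3*5, -8*-2) = (-15, 16)

(-15, 16)


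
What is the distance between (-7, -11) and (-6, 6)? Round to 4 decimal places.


d = sqrt((-6--7)^2 + (6--11)^2) = 17.0294

17.0294


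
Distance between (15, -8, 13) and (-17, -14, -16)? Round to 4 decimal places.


d = sqrt((-17-15)^2 + (-14--8)^2 + (-16-13)^2) = 43.6005

43.6005


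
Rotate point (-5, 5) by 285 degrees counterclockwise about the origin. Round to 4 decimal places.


x' = -5*cos(285) - 5*sin(285) = 3.5355
y' = -5*sin(285) + 5*cos(285) = 6.1237

(3.5355, 6.1237)


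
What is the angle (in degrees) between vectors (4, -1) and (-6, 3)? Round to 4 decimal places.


dot = 4*-6 + -1*3 = -27
|u| = 4.1231, |v| = 6.7082
cos(angle) = -0.9762
angle = 167.4712 degrees

167.4712 degrees


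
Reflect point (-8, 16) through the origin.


Reflection through origin: (x, y) -> (-x, -y)
(-8, 16) -> (8, -16)

(8, -16)


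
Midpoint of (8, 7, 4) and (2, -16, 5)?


Midpoint = ((8+2)/2, (7+-16)/2, (4+5)/2) = (5, -4.5, 4.5)

(5, -4.5, 4.5)


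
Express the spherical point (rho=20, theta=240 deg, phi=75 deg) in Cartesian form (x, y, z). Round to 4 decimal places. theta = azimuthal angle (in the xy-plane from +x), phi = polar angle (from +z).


x = 20 * sin(75) * cos(240) = -9.6593
y = 20 * sin(75) * sin(240) = -16.7303
z = 20 * cos(75) = 5.1764

(-9.6593, -16.7303, 5.1764)


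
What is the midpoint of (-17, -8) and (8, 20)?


Midpoint = ((-17+8)/2, (-8+20)/2) = (-4.5, 6)

(-4.5, 6)


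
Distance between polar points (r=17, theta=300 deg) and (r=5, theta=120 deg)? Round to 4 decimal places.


d = sqrt(r1^2 + r2^2 - 2*r1*r2*cos(t2-t1))
d = sqrt(17^2 + 5^2 - 2*17*5*cos(120-300)) = 22

22


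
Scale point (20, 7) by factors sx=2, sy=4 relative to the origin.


Scaling: (x*sx, y*sy) = (20*2, 7*4) = (40, 28)

(40, 28)


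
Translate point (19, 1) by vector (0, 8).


Translation: (x+dx, y+dy) = (19+0, 1+8) = (19, 9)

(19, 9)


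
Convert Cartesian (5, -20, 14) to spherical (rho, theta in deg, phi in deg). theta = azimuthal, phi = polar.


rho = sqrt(5^2 + (-20)^2 + 14^2) = 24.9199
theta = atan2(-20, 5) = 284.0362 deg
phi = acos(14/24.9199) = 55.8196 deg

rho = 24.9199, theta = 284.0362 deg, phi = 55.8196 deg
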